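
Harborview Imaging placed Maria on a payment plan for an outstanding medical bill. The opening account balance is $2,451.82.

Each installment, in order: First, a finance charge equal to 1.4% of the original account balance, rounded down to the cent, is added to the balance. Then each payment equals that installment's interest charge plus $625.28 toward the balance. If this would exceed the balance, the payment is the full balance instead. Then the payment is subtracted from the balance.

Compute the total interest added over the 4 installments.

# | Opening | Interest | Payment | End bal
1 | $2,451.82 | $34.32 | $659.60 | $1,826.54
2 | $1,826.54 | $34.32 | $659.60 | $1,201.26
3 | $1,201.26 | $34.32 | $659.60 | $575.98
4 | $575.98 | $34.32 | $610.30 | $0.00
Total interest: $34.32 + $34.32 + $34.32 + $34.32 = $137.28

$137.28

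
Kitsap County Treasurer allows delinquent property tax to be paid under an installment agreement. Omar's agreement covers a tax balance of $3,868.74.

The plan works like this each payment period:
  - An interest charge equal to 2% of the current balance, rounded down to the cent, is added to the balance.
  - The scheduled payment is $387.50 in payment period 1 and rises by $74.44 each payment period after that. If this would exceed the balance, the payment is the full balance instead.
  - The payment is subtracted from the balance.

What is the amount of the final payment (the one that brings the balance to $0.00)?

Payment period 1: $3,868.74 +$77.37 interest = $3,946.11; pay $387.50 → $3,558.61
Payment period 2: $3,558.61 +$71.17 interest = $3,629.78; pay $461.94 → $3,167.84
Payment period 3: $3,167.84 +$63.35 interest = $3,231.19; pay $536.38 → $2,694.81
Payment period 4: $2,694.81 +$53.89 interest = $2,748.70; pay $610.82 → $2,137.88
Payment period 5: $2,137.88 +$42.75 interest = $2,180.63; pay $685.26 → $1,495.37
Payment period 6: $1,495.37 +$29.90 interest = $1,525.27; pay $759.70 → $765.57
Payment period 7: $765.57 +$15.31 interest = $780.88; pay $780.88 → $0.00

$780.88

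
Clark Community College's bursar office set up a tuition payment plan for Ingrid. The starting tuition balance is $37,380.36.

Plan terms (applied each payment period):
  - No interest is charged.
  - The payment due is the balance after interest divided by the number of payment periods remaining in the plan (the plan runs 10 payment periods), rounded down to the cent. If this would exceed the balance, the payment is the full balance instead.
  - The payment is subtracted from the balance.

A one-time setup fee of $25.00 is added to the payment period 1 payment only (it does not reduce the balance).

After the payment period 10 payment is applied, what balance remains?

Payment period 1: $37,380.36 − $3,738.03 (+ $25.00 fee) → $33,642.33
Payment period 2: $33,642.33 − $3,738.03 → $29,904.30
Payment period 3: $29,904.30 − $3,738.03 → $26,166.27
Payment period 4: $26,166.27 − $3,738.03 → $22,428.24
Payment period 5: $22,428.24 − $3,738.04 → $18,690.20
Payment period 6: $18,690.20 − $3,738.04 → $14,952.16
Payment period 7: $14,952.16 − $3,738.04 → $11,214.12
Payment period 8: $11,214.12 − $3,738.04 → $7,476.08
Payment period 9: $7,476.08 − $3,738.04 → $3,738.04
Payment period 10: $3,738.04 − $3,738.04 → $0.00

$0.00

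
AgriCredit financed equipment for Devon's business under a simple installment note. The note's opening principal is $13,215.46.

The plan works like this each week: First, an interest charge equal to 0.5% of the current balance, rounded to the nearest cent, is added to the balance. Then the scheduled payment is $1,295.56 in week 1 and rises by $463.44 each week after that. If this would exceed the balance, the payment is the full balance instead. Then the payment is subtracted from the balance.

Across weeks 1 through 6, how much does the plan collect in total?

# | Opening | Interest | Payment | End bal
1 | $13,215.46 | $66.08 | $1,295.56 | $11,985.98
2 | $11,985.98 | $59.93 | $1,759.00 | $10,286.91
3 | $10,286.91 | $51.43 | $2,222.44 | $8,115.90
4 | $8,115.90 | $40.58 | $2,685.88 | $5,470.60
5 | $5,470.60 | $27.35 | $3,149.32 | $2,348.63
6 | $2,348.63 | $11.74 | $2,360.37 | $0.00
Total paid: $13,472.57

$13,472.57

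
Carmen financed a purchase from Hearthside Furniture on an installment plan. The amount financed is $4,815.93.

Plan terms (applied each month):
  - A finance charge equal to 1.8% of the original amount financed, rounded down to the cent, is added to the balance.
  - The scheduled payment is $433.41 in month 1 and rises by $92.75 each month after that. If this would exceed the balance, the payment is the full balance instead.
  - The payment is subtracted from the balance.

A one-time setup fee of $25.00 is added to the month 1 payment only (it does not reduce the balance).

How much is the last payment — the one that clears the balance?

$527.75

Month 1: opening $4,815.93; interest $86.68 → $4,902.61; payment $433.41 (+ $25.00 fee); balance $4,469.20
Month 2: opening $4,469.20; interest $86.68 → $4,555.88; payment $526.16; balance $4,029.72
Month 3: opening $4,029.72; interest $86.68 → $4,116.40; payment $618.91; balance $3,497.49
Month 4: opening $3,497.49; interest $86.68 → $3,584.17; payment $711.66; balance $2,872.51
Month 5: opening $2,872.51; interest $86.68 → $2,959.19; payment $804.41; balance $2,154.78
Month 6: opening $2,154.78; interest $86.68 → $2,241.46; payment $897.16; balance $1,344.30
Month 7: opening $1,344.30; interest $86.68 → $1,430.98; payment $989.91; balance $441.07
Month 8: opening $441.07; interest $86.68 → $527.75; payment $527.75; balance $0.00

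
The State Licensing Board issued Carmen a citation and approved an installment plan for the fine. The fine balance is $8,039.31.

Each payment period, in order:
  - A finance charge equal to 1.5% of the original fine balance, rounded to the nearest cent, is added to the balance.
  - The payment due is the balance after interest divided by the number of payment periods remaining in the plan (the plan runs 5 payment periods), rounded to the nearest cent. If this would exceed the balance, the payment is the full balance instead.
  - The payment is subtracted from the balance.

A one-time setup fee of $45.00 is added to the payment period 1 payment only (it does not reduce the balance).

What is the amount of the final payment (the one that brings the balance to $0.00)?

$1,883.21

Payment period 1: opening $8,039.31; interest $120.59 → $8,159.90; payment $1,631.98 (+ $45.00 fee); balance $6,527.92
Payment period 2: opening $6,527.92; interest $120.59 → $6,648.51; payment $1,662.13; balance $4,986.38
Payment period 3: opening $4,986.38; interest $120.59 → $5,106.97; payment $1,702.32; balance $3,404.65
Payment period 4: opening $3,404.65; interest $120.59 → $3,525.24; payment $1,762.62; balance $1,762.62
Payment period 5: opening $1,762.62; interest $120.59 → $1,883.21; payment $1,883.21; balance $0.00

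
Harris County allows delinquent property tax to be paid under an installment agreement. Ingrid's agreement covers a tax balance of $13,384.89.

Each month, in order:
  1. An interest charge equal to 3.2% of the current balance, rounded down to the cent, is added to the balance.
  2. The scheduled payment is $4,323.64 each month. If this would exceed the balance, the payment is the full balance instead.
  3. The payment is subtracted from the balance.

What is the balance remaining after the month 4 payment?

$0.00

Month 1: $13,384.89 +$428.31 interest = $13,813.20; pay $4,323.64 → $9,489.56
Month 2: $9,489.56 +$303.66 interest = $9,793.22; pay $4,323.64 → $5,469.58
Month 3: $5,469.58 +$175.02 interest = $5,644.60; pay $4,323.64 → $1,320.96
Month 4: $1,320.96 +$42.27 interest = $1,363.23; pay $1,363.23 → $0.00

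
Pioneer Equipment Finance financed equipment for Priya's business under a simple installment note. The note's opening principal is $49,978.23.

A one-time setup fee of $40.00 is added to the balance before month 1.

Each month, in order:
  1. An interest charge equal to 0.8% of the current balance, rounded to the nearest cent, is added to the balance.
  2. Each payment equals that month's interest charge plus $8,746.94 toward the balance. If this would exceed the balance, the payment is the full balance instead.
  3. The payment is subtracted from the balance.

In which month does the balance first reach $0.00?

6

Month 1: $50,018.23 +$400.15 interest = $50,418.38; pay $9,147.09 → $41,271.29
Month 2: $41,271.29 +$330.17 interest = $41,601.46; pay $9,077.11 → $32,524.35
Month 3: $32,524.35 +$260.19 interest = $32,784.54; pay $9,007.13 → $23,777.41
Month 4: $23,777.41 +$190.22 interest = $23,967.63; pay $8,937.16 → $15,030.47
Month 5: $15,030.47 +$120.24 interest = $15,150.71; pay $8,867.18 → $6,283.53
Month 6: $6,283.53 +$50.27 interest = $6,333.80; pay $6,333.80 → $0.00
Balance reaches $0.00 in month 6.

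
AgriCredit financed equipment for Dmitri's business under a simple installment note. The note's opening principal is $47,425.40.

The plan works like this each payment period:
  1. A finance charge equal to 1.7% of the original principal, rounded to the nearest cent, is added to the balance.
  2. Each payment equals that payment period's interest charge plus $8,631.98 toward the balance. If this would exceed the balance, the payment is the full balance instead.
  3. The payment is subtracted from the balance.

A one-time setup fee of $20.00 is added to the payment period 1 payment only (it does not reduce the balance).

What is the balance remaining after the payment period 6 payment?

# | Opening | Interest | Payment | Fee | End bal
1 | $47,425.40 | $806.23 | $9,438.21 | $20.00 | $38,793.42
2 | $38,793.42 | $806.23 | $9,438.21 | — | $30,161.44
3 | $30,161.44 | $806.23 | $9,438.21 | — | $21,529.46
4 | $21,529.46 | $806.23 | $9,438.21 | — | $12,897.48
5 | $12,897.48 | $806.23 | $9,438.21 | — | $4,265.50
6 | $4,265.50 | $806.23 | $5,071.73 | — | $0.00

$0.00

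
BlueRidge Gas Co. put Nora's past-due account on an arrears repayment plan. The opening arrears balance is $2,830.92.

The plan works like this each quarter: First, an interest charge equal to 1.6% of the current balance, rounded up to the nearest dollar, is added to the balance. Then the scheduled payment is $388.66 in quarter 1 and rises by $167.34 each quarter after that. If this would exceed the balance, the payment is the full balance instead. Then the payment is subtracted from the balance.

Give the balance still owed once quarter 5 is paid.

Quarter 1: opening $2,830.92; interest $46.00 → $2,876.92; payment $388.66; balance $2,488.26
Quarter 2: opening $2,488.26; interest $40.00 → $2,528.26; payment $556.00; balance $1,972.26
Quarter 3: opening $1,972.26; interest $32.00 → $2,004.26; payment $723.34; balance $1,280.92
Quarter 4: opening $1,280.92; interest $21.00 → $1,301.92; payment $890.68; balance $411.24
Quarter 5: opening $411.24; interest $7.00 → $418.24; payment $418.24; balance $0.00

$0.00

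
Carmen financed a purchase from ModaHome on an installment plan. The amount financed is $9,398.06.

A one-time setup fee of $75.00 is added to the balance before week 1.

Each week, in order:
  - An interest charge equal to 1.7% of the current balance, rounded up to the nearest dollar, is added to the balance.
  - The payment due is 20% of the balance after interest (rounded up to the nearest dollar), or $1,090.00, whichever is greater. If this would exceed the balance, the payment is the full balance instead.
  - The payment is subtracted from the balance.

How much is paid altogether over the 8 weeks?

Week 1: opening $9,473.06; interest $162.00 → $9,635.06; payment $1,928.00; balance $7,707.06
Week 2: opening $7,707.06; interest $132.00 → $7,839.06; payment $1,568.00; balance $6,271.06
Week 3: opening $6,271.06; interest $107.00 → $6,378.06; payment $1,276.00; balance $5,102.06
Week 4: opening $5,102.06; interest $87.00 → $5,189.06; payment $1,090.00; balance $4,099.06
Week 5: opening $4,099.06; interest $70.00 → $4,169.06; payment $1,090.00; balance $3,079.06
Week 6: opening $3,079.06; interest $53.00 → $3,132.06; payment $1,090.00; balance $2,042.06
Week 7: opening $2,042.06; interest $35.00 → $2,077.06; payment $1,090.00; balance $987.06
Week 8: opening $987.06; interest $17.00 → $1,004.06; payment $1,004.06; balance $0.00
Total paid: $10,136.06

$10,136.06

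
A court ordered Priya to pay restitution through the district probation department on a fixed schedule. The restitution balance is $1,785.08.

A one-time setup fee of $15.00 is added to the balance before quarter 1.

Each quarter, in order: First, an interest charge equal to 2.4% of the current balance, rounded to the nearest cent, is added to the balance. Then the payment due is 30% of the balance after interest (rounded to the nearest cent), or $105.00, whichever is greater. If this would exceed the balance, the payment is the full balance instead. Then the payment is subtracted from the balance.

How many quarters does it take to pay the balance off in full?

Quarter 1: opening $1,800.08; interest $43.20 → $1,843.28; payment $552.98; balance $1,290.30
Quarter 2: opening $1,290.30; interest $30.97 → $1,321.27; payment $396.38; balance $924.89
Quarter 3: opening $924.89; interest $22.20 → $947.09; payment $284.13; balance $662.96
Quarter 4: opening $662.96; interest $15.91 → $678.87; payment $203.66; balance $475.21
Quarter 5: opening $475.21; interest $11.41 → $486.62; payment $145.99; balance $340.63
Quarter 6: opening $340.63; interest $8.18 → $348.81; payment $105.00; balance $243.81
Quarter 7: opening $243.81; interest $5.85 → $249.66; payment $105.00; balance $144.66
Quarter 8: opening $144.66; interest $3.47 → $148.13; payment $105.00; balance $43.13
Quarter 9: opening $43.13; interest $1.04 → $44.17; payment $44.17; balance $0.00
Balance reaches $0.00 in quarter 9.

9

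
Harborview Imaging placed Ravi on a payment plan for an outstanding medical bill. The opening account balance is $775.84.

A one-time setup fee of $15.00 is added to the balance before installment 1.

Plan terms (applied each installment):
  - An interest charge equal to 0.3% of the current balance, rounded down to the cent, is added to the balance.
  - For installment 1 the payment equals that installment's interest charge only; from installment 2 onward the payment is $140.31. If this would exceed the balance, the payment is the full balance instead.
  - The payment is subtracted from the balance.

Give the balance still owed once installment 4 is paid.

Installment 1: opening $790.84; interest $2.37 → $793.21; payment $2.37; balance $790.84
Installment 2: opening $790.84; interest $2.37 → $793.21; payment $140.31; balance $652.90
Installment 3: opening $652.90; interest $1.95 → $654.85; payment $140.31; balance $514.54
Installment 4: opening $514.54; interest $1.54 → $516.08; payment $140.31; balance $375.77

$375.77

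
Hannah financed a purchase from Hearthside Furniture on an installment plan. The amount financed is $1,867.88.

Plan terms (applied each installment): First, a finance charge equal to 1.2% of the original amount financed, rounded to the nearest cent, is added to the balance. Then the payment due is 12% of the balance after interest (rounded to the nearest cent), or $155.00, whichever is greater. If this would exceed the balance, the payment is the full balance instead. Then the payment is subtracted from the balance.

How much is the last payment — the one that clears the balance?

Installment 1: $1,867.88 +$22.41 interest = $1,890.29; pay $226.83 → $1,663.46
Installment 2: $1,663.46 +$22.41 interest = $1,685.87; pay $202.30 → $1,483.57
Installment 3: $1,483.57 +$22.41 interest = $1,505.98; pay $180.72 → $1,325.26
Installment 4: $1,325.26 +$22.41 interest = $1,347.67; pay $161.72 → $1,185.95
Installment 5: $1,185.95 +$22.41 interest = $1,208.36; pay $155.00 → $1,053.36
Installment 6: $1,053.36 +$22.41 interest = $1,075.77; pay $155.00 → $920.77
Installment 7: $920.77 +$22.41 interest = $943.18; pay $155.00 → $788.18
Installment 8: $788.18 +$22.41 interest = $810.59; pay $155.00 → $655.59
Installment 9: $655.59 +$22.41 interest = $678.00; pay $155.00 → $523.00
Installment 10: $523.00 +$22.41 interest = $545.41; pay $155.00 → $390.41
Installment 11: $390.41 +$22.41 interest = $412.82; pay $155.00 → $257.82
Installment 12: $257.82 +$22.41 interest = $280.23; pay $155.00 → $125.23
Installment 13: $125.23 +$22.41 interest = $147.64; pay $147.64 → $0.00

$147.64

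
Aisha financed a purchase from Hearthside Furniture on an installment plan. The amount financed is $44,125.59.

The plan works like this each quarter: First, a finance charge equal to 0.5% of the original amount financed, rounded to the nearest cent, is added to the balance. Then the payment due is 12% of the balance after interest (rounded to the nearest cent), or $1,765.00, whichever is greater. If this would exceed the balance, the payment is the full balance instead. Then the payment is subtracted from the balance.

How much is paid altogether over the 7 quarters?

Quarter 1: opening $44,125.59; interest $220.63 → $44,346.22; payment $5,321.55; balance $39,024.67
Quarter 2: opening $39,024.67; interest $220.63 → $39,245.30; payment $4,709.44; balance $34,535.86
Quarter 3: opening $34,535.86; interest $220.63 → $34,756.49; payment $4,170.78; balance $30,585.71
Quarter 4: opening $30,585.71; interest $220.63 → $30,806.34; payment $3,696.76; balance $27,109.58
Quarter 5: opening $27,109.58; interest $220.63 → $27,330.21; payment $3,279.63; balance $24,050.58
Quarter 6: opening $24,050.58; interest $220.63 → $24,271.21; payment $2,912.55; balance $21,358.66
Quarter 7: opening $21,358.66; interest $220.63 → $21,579.29; payment $2,589.51; balance $18,989.78
Total paid: $26,680.22

$26,680.22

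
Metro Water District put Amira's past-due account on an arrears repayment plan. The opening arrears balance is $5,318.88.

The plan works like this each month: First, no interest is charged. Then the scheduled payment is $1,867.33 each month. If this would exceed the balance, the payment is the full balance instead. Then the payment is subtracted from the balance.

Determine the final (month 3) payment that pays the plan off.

$1,584.22

# | Opening | Payment | End bal
1 | $5,318.88 | $1,867.33 | $3,451.55
2 | $3,451.55 | $1,867.33 | $1,584.22
3 | $1,584.22 | $1,584.22 | $0.00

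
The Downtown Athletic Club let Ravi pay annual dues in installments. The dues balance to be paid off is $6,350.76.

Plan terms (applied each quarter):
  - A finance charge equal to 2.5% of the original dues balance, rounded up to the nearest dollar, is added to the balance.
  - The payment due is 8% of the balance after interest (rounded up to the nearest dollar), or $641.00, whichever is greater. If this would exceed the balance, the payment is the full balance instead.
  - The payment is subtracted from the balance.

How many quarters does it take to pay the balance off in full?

14

Quarter 1: opening $6,350.76; interest $159.00 → $6,509.76; payment $641.00; balance $5,868.76
Quarter 2: opening $5,868.76; interest $159.00 → $6,027.76; payment $641.00; balance $5,386.76
Quarter 3: opening $5,386.76; interest $159.00 → $5,545.76; payment $641.00; balance $4,904.76
Quarter 4: opening $4,904.76; interest $159.00 → $5,063.76; payment $641.00; balance $4,422.76
Quarter 5: opening $4,422.76; interest $159.00 → $4,581.76; payment $641.00; balance $3,940.76
Quarter 6: opening $3,940.76; interest $159.00 → $4,099.76; payment $641.00; balance $3,458.76
Quarter 7: opening $3,458.76; interest $159.00 → $3,617.76; payment $641.00; balance $2,976.76
Quarter 8: opening $2,976.76; interest $159.00 → $3,135.76; payment $641.00; balance $2,494.76
Quarter 9: opening $2,494.76; interest $159.00 → $2,653.76; payment $641.00; balance $2,012.76
Quarter 10: opening $2,012.76; interest $159.00 → $2,171.76; payment $641.00; balance $1,530.76
Quarter 11: opening $1,530.76; interest $159.00 → $1,689.76; payment $641.00; balance $1,048.76
Quarter 12: opening $1,048.76; interest $159.00 → $1,207.76; payment $641.00; balance $566.76
Quarter 13: opening $566.76; interest $159.00 → $725.76; payment $641.00; balance $84.76
Quarter 14: opening $84.76; interest $159.00 → $243.76; payment $243.76; balance $0.00
Balance reaches $0.00 in quarter 14.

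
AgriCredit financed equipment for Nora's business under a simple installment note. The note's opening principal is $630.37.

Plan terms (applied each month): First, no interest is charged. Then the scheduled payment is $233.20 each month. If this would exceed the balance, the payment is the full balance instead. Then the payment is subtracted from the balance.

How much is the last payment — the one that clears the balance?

$163.97

Month 1: opening $630.37; payment $233.20; balance $397.17
Month 2: opening $397.17; payment $233.20; balance $163.97
Month 3: opening $163.97; payment $163.97; balance $0.00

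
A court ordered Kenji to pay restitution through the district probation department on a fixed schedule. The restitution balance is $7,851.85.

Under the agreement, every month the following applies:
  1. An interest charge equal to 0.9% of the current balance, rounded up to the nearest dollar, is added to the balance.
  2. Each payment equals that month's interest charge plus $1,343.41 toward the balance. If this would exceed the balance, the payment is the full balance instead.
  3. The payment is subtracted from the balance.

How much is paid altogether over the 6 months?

Month 1: opening $7,851.85; interest $71.00 → $7,922.85; payment $1,414.41; balance $6,508.44
Month 2: opening $6,508.44; interest $59.00 → $6,567.44; payment $1,402.41; balance $5,165.03
Month 3: opening $5,165.03; interest $47.00 → $5,212.03; payment $1,390.41; balance $3,821.62
Month 4: opening $3,821.62; interest $35.00 → $3,856.62; payment $1,378.41; balance $2,478.21
Month 5: opening $2,478.21; interest $23.00 → $2,501.21; payment $1,366.41; balance $1,134.80
Month 6: opening $1,134.80; interest $11.00 → $1,145.80; payment $1,145.80; balance $0.00
Total paid: $8,097.85

$8,097.85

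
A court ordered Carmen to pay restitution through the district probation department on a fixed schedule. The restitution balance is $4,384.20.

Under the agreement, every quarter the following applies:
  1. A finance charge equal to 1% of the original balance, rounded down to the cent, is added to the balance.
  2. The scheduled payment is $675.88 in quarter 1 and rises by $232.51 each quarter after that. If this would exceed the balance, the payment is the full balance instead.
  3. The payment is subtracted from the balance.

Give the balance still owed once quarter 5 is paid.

Quarter 1: opening $4,384.20; interest $43.84 → $4,428.04; payment $675.88; balance $3,752.16
Quarter 2: opening $3,752.16; interest $43.84 → $3,796.00; payment $908.39; balance $2,887.61
Quarter 3: opening $2,887.61; interest $43.84 → $2,931.45; payment $1,140.90; balance $1,790.55
Quarter 4: opening $1,790.55; interest $43.84 → $1,834.39; payment $1,373.41; balance $460.98
Quarter 5: opening $460.98; interest $43.84 → $504.82; payment $504.82; balance $0.00

$0.00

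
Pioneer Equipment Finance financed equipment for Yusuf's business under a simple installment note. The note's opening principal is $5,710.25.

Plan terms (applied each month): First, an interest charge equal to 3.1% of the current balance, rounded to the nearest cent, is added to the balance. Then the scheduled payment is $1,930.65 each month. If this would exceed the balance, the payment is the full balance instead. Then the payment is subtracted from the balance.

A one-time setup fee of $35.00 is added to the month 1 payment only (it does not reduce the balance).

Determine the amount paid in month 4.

$293.41

Month 1: opening $5,710.25; interest $177.02 → $5,887.27; payment $1,930.65 (+ $35.00 fee); balance $3,956.62
Month 2: opening $3,956.62; interest $122.66 → $4,079.28; payment $1,930.65; balance $2,148.63
Month 3: opening $2,148.63; interest $66.61 → $2,215.24; payment $1,930.65; balance $284.59
Month 4: opening $284.59; interest $8.82 → $293.41; payment $293.41; balance $0.00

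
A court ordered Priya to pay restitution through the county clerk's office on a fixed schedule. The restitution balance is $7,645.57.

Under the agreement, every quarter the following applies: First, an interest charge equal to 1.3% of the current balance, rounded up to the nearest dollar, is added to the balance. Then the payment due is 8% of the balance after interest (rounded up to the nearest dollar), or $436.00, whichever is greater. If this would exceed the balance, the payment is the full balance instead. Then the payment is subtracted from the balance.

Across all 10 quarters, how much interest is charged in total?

$740.00

# | Opening | Interest | Payment | End bal
1 | $7,645.57 | $100.00 | $620.00 | $7,125.57
2 | $7,125.57 | $93.00 | $578.00 | $6,640.57
3 | $6,640.57 | $87.00 | $539.00 | $6,188.57
4 | $6,188.57 | $81.00 | $502.00 | $5,767.57
5 | $5,767.57 | $75.00 | $468.00 | $5,374.57
6 | $5,374.57 | $70.00 | $436.00 | $5,008.57
7 | $5,008.57 | $66.00 | $436.00 | $4,638.57
8 | $4,638.57 | $61.00 | $436.00 | $4,263.57
9 | $4,263.57 | $56.00 | $436.00 | $3,883.57
10 | $3,883.57 | $51.00 | $436.00 | $3,498.57
Total interest: $100.00 + $93.00 + $87.00 + $81.00 + $75.00 + $70.00 + $66.00 + $61.00 + $56.00 + $51.00 = $740.00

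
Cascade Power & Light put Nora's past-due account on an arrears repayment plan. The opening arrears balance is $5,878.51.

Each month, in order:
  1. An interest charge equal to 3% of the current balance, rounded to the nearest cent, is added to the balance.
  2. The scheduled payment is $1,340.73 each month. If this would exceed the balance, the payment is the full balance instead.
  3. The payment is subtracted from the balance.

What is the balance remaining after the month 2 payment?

Month 1: $5,878.51 +$176.36 interest = $6,054.87; pay $1,340.73 → $4,714.14
Month 2: $4,714.14 +$141.42 interest = $4,855.56; pay $1,340.73 → $3,514.83

$3,514.83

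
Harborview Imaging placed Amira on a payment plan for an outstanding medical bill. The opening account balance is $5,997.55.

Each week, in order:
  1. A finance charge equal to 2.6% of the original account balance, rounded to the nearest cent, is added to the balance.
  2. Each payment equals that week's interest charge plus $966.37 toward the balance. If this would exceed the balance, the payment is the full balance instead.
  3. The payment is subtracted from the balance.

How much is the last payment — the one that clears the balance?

$355.27

Week 1: $5,997.55 +$155.94 interest = $6,153.49; pay $1,122.31 → $5,031.18
Week 2: $5,031.18 +$155.94 interest = $5,187.12; pay $1,122.31 → $4,064.81
Week 3: $4,064.81 +$155.94 interest = $4,220.75; pay $1,122.31 → $3,098.44
Week 4: $3,098.44 +$155.94 interest = $3,254.38; pay $1,122.31 → $2,132.07
Week 5: $2,132.07 +$155.94 interest = $2,288.01; pay $1,122.31 → $1,165.70
Week 6: $1,165.70 +$155.94 interest = $1,321.64; pay $1,122.31 → $199.33
Week 7: $199.33 +$155.94 interest = $355.27; pay $355.27 → $0.00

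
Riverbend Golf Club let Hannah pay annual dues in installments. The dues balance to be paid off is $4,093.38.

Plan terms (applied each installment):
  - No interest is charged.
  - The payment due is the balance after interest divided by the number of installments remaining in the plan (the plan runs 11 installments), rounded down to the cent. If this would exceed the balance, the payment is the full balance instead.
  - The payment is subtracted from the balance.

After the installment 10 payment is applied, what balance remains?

$372.13

# | Opening | Payment | End bal
1 | $4,093.38 | $372.12 | $3,721.26
2 | $3,721.26 | $372.12 | $3,349.14
3 | $3,349.14 | $372.12 | $2,977.02
4 | $2,977.02 | $372.12 | $2,604.90
5 | $2,604.90 | $372.12 | $2,232.78
6 | $2,232.78 | $372.13 | $1,860.65
7 | $1,860.65 | $372.13 | $1,488.52
8 | $1,488.52 | $372.13 | $1,116.39
9 | $1,116.39 | $372.13 | $744.26
10 | $744.26 | $372.13 | $372.13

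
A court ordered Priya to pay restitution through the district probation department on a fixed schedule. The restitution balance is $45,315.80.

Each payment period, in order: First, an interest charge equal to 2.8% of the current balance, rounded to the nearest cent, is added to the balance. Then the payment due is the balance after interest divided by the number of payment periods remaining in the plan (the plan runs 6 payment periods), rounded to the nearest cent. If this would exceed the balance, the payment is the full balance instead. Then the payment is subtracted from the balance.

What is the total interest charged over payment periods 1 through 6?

Payment period 1: opening $45,315.80; interest $1,268.84 → $46,584.64; payment $7,764.11; balance $38,820.53
Payment period 2: opening $38,820.53; interest $1,086.97 → $39,907.50; payment $7,981.50; balance $31,926.00
Payment period 3: opening $31,926.00; interest $893.93 → $32,819.93; payment $8,204.98; balance $24,614.95
Payment period 4: opening $24,614.95; interest $689.22 → $25,304.17; payment $8,434.72; balance $16,869.45
Payment period 5: opening $16,869.45; interest $472.34 → $17,341.79; payment $8,670.90; balance $8,670.89
Payment period 6: opening $8,670.89; interest $242.78 → $8,913.67; payment $8,913.67; balance $0.00
Total interest: $1,268.84 + $1,086.97 + $893.93 + $689.22 + $472.34 + $242.78 = $4,654.08

$4,654.08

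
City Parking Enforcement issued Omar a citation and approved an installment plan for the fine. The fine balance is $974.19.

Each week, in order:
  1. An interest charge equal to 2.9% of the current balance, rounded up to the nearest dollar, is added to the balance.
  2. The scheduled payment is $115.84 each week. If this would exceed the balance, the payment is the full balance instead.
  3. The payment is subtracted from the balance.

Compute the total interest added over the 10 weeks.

$163.00

Week 1: opening $974.19; interest $29.00 → $1,003.19; payment $115.84; balance $887.35
Week 2: opening $887.35; interest $26.00 → $913.35; payment $115.84; balance $797.51
Week 3: opening $797.51; interest $24.00 → $821.51; payment $115.84; balance $705.67
Week 4: opening $705.67; interest $21.00 → $726.67; payment $115.84; balance $610.83
Week 5: opening $610.83; interest $18.00 → $628.83; payment $115.84; balance $512.99
Week 6: opening $512.99; interest $15.00 → $527.99; payment $115.84; balance $412.15
Week 7: opening $412.15; interest $12.00 → $424.15; payment $115.84; balance $308.31
Week 8: opening $308.31; interest $9.00 → $317.31; payment $115.84; balance $201.47
Week 9: opening $201.47; interest $6.00 → $207.47; payment $115.84; balance $91.63
Week 10: opening $91.63; interest $3.00 → $94.63; payment $94.63; balance $0.00
Total interest: $29.00 + $26.00 + $24.00 + $21.00 + $18.00 + $15.00 + $12.00 + $9.00 + $6.00 + $3.00 = $163.00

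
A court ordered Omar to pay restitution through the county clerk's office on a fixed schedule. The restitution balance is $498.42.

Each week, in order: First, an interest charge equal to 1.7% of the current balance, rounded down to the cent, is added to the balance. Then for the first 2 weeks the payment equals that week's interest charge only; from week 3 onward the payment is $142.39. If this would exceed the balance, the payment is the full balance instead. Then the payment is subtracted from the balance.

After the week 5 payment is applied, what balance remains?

$89.79

Week 1: $498.42 +$8.47 interest = $506.89; pay $8.47 → $498.42
Week 2: $498.42 +$8.47 interest = $506.89; pay $8.47 → $498.42
Week 3: $498.42 +$8.47 interest = $506.89; pay $142.39 → $364.50
Week 4: $364.50 +$6.19 interest = $370.69; pay $142.39 → $228.30
Week 5: $228.30 +$3.88 interest = $232.18; pay $142.39 → $89.79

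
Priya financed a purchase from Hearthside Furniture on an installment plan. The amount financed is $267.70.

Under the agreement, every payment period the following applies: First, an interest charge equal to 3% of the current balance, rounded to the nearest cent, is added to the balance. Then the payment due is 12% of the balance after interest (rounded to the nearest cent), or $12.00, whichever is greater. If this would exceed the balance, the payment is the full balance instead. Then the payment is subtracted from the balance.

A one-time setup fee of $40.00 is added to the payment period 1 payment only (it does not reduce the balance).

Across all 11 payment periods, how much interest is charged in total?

Payment period 1: opening $267.70; interest $8.03 → $275.73; payment $33.09 (+ $40.00 fee); balance $242.64
Payment period 2: opening $242.64; interest $7.28 → $249.92; payment $29.99; balance $219.93
Payment period 3: opening $219.93; interest $6.60 → $226.53; payment $27.18; balance $199.35
Payment period 4: opening $199.35; interest $5.98 → $205.33; payment $24.64; balance $180.69
Payment period 5: opening $180.69; interest $5.42 → $186.11; payment $22.33; balance $163.78
Payment period 6: opening $163.78; interest $4.91 → $168.69; payment $20.24; balance $148.45
Payment period 7: opening $148.45; interest $4.45 → $152.90; payment $18.35; balance $134.55
Payment period 8: opening $134.55; interest $4.04 → $138.59; payment $16.63; balance $121.96
Payment period 9: opening $121.96; interest $3.66 → $125.62; payment $15.07; balance $110.55
Payment period 10: opening $110.55; interest $3.32 → $113.87; payment $13.66; balance $100.21
Payment period 11: opening $100.21; interest $3.01 → $103.22; payment $12.39; balance $90.83
Total interest: $8.03 + $7.28 + $6.60 + $5.98 + $5.42 + $4.91 + $4.45 + $4.04 + $3.66 + $3.32 + $3.01 = $56.70

$56.70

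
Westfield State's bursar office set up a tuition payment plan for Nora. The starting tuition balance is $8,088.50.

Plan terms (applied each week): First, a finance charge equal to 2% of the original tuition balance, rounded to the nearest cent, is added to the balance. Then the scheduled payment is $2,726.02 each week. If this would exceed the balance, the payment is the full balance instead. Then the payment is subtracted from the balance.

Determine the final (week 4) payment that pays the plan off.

$557.52

# | Opening | Interest | Payment | End bal
1 | $8,088.50 | $161.77 | $2,726.02 | $5,524.25
2 | $5,524.25 | $161.77 | $2,726.02 | $2,960.00
3 | $2,960.00 | $161.77 | $2,726.02 | $395.75
4 | $395.75 | $161.77 | $557.52 | $0.00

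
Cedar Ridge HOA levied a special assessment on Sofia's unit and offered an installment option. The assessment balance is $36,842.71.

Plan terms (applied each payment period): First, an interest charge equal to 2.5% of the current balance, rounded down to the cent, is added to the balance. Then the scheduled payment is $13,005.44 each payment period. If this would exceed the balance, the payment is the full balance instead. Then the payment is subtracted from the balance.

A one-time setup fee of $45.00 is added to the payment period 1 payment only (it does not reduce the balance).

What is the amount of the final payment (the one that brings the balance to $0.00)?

$12,681.13

# | Opening | Interest | Payment | Fee | End bal
1 | $36,842.71 | $921.06 | $13,005.44 | $45.00 | $24,758.33
2 | $24,758.33 | $618.95 | $13,005.44 | — | $12,371.84
3 | $12,371.84 | $309.29 | $12,681.13 | — | $0.00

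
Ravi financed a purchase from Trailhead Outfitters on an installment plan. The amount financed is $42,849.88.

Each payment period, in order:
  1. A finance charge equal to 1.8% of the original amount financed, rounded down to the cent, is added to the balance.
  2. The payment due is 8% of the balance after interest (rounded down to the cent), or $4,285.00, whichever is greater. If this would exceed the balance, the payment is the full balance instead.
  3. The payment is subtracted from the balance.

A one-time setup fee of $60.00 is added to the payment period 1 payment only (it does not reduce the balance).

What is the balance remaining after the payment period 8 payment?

$14,740.20

Payment period 1: opening $42,849.88; interest $771.29 → $43,621.17; payment $4,285.00 (+ $60.00 fee); balance $39,336.17
Payment period 2: opening $39,336.17; interest $771.29 → $40,107.46; payment $4,285.00; balance $35,822.46
Payment period 3: opening $35,822.46; interest $771.29 → $36,593.75; payment $4,285.00; balance $32,308.75
Payment period 4: opening $32,308.75; interest $771.29 → $33,080.04; payment $4,285.00; balance $28,795.04
Payment period 5: opening $28,795.04; interest $771.29 → $29,566.33; payment $4,285.00; balance $25,281.33
Payment period 6: opening $25,281.33; interest $771.29 → $26,052.62; payment $4,285.00; balance $21,767.62
Payment period 7: opening $21,767.62; interest $771.29 → $22,538.91; payment $4,285.00; balance $18,253.91
Payment period 8: opening $18,253.91; interest $771.29 → $19,025.20; payment $4,285.00; balance $14,740.20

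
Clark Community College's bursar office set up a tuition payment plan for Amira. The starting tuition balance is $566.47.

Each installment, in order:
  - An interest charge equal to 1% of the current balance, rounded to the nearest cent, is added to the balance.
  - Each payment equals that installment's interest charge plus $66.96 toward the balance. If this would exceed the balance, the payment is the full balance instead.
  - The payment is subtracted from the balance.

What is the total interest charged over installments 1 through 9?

Installment 1: opening $566.47; interest $5.66 → $572.13; payment $72.62; balance $499.51
Installment 2: opening $499.51; interest $5.00 → $504.51; payment $71.96; balance $432.55
Installment 3: opening $432.55; interest $4.33 → $436.88; payment $71.29; balance $365.59
Installment 4: opening $365.59; interest $3.66 → $369.25; payment $70.62; balance $298.63
Installment 5: opening $298.63; interest $2.99 → $301.62; payment $69.95; balance $231.67
Installment 6: opening $231.67; interest $2.32 → $233.99; payment $69.28; balance $164.71
Installment 7: opening $164.71; interest $1.65 → $166.36; payment $68.61; balance $97.75
Installment 8: opening $97.75; interest $0.98 → $98.73; payment $67.94; balance $30.79
Installment 9: opening $30.79; interest $0.31 → $31.10; payment $31.10; balance $0.00
Total interest: $5.66 + $5.00 + $4.33 + $3.66 + $2.99 + $2.32 + $1.65 + $0.98 + $0.31 = $26.90

$26.90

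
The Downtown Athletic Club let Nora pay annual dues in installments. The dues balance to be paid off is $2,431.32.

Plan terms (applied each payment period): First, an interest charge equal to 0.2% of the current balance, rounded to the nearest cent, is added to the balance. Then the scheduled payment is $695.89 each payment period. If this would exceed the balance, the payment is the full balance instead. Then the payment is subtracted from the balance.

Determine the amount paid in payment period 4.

Payment period 1: opening $2,431.32; interest $4.86 → $2,436.18; payment $695.89; balance $1,740.29
Payment period 2: opening $1,740.29; interest $3.48 → $1,743.77; payment $695.89; balance $1,047.88
Payment period 3: opening $1,047.88; interest $2.10 → $1,049.98; payment $695.89; balance $354.09
Payment period 4: opening $354.09; interest $0.71 → $354.80; payment $354.80; balance $0.00

$354.80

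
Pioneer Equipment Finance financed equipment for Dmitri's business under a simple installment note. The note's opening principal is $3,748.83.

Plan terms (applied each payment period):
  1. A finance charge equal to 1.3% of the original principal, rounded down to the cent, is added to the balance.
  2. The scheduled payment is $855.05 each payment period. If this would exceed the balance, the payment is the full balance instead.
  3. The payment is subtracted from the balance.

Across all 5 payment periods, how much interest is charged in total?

$243.65

# | Opening | Interest | Payment | End bal
1 | $3,748.83 | $48.73 | $855.05 | $2,942.51
2 | $2,942.51 | $48.73 | $855.05 | $2,136.19
3 | $2,136.19 | $48.73 | $855.05 | $1,329.87
4 | $1,329.87 | $48.73 | $855.05 | $523.55
5 | $523.55 | $48.73 | $572.28 | $0.00
Total interest: $48.73 + $48.73 + $48.73 + $48.73 + $48.73 = $243.65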